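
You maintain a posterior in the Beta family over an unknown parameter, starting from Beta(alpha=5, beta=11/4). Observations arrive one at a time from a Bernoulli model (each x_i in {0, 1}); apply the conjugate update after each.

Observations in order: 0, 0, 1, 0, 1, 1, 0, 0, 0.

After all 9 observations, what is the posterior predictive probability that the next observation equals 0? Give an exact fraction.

35/67

obs 1: x=0 → posterior Beta(5, 15/4)
obs 2: x=0 → posterior Beta(5, 19/4)
obs 3: x=1 → posterior Beta(6, 19/4)
obs 4: x=0 → posterior Beta(6, 23/4)
obs 5: x=1 → posterior Beta(7, 23/4)
obs 6: x=1 → posterior Beta(8, 23/4)
obs 7: x=0 → posterior Beta(8, 27/4)
obs 8: x=0 → posterior Beta(8, 31/4)
obs 9: x=0 → posterior Beta(8, 35/4)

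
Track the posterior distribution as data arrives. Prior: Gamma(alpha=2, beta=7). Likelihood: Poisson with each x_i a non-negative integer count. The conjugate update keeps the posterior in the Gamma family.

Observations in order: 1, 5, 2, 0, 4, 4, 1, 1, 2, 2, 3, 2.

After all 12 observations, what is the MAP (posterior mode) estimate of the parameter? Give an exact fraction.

obs 1: x=1 → posterior Gamma(3, 8)
obs 2: x=5 → posterior Gamma(8, 9)
obs 3: x=2 → posterior Gamma(10, 10)
obs 4: x=0 → posterior Gamma(10, 11)
obs 5: x=4 → posterior Gamma(14, 12)
obs 6: x=4 → posterior Gamma(18, 13)
obs 7: x=1 → posterior Gamma(19, 14)
obs 8: x=1 → posterior Gamma(20, 15)
obs 9: x=2 → posterior Gamma(22, 16)
obs 10: x=2 → posterior Gamma(24, 17)
obs 11: x=3 → posterior Gamma(27, 18)
obs 12: x=2 → posterior Gamma(29, 19)

28/19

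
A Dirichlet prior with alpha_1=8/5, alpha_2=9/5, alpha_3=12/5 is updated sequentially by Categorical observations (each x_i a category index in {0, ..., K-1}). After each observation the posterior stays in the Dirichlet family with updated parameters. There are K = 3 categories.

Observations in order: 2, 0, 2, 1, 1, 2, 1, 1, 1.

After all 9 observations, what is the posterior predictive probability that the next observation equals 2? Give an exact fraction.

obs 1: x=2 → posterior Dirichlet(8/5, 9/5, 17/5)
obs 2: x=0 → posterior Dirichlet(13/5, 9/5, 17/5)
obs 3: x=2 → posterior Dirichlet(13/5, 9/5, 22/5)
obs 4: x=1 → posterior Dirichlet(13/5, 14/5, 22/5)
obs 5: x=1 → posterior Dirichlet(13/5, 19/5, 22/5)
obs 6: x=2 → posterior Dirichlet(13/5, 19/5, 27/5)
obs 7: x=1 → posterior Dirichlet(13/5, 24/5, 27/5)
obs 8: x=1 → posterior Dirichlet(13/5, 29/5, 27/5)
obs 9: x=1 → posterior Dirichlet(13/5, 34/5, 27/5)

27/74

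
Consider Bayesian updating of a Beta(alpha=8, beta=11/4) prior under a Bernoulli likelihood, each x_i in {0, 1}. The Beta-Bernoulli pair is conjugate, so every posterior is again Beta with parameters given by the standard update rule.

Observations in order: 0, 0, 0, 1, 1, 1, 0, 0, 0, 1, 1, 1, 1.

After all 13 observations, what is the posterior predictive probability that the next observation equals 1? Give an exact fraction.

12/19

obs 1: x=0 → posterior Beta(8, 15/4)
obs 2: x=0 → posterior Beta(8, 19/4)
obs 3: x=0 → posterior Beta(8, 23/4)
obs 4: x=1 → posterior Beta(9, 23/4)
obs 5: x=1 → posterior Beta(10, 23/4)
obs 6: x=1 → posterior Beta(11, 23/4)
obs 7: x=0 → posterior Beta(11, 27/4)
obs 8: x=0 → posterior Beta(11, 31/4)
obs 9: x=0 → posterior Beta(11, 35/4)
obs 10: x=1 → posterior Beta(12, 35/4)
obs 11: x=1 → posterior Beta(13, 35/4)
obs 12: x=1 → posterior Beta(14, 35/4)
obs 13: x=1 → posterior Beta(15, 35/4)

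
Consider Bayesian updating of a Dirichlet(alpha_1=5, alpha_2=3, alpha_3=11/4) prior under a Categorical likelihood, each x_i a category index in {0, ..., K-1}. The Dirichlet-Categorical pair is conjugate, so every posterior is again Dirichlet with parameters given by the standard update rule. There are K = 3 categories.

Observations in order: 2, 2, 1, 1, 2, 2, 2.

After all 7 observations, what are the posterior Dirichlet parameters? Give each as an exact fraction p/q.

alpha_1=5, alpha_2=5, alpha_3=31/4

obs 1: x=2 → posterior Dirichlet(5, 3, 15/4)
obs 2: x=2 → posterior Dirichlet(5, 3, 19/4)
obs 3: x=1 → posterior Dirichlet(5, 4, 19/4)
obs 4: x=1 → posterior Dirichlet(5, 5, 19/4)
obs 5: x=2 → posterior Dirichlet(5, 5, 23/4)
obs 6: x=2 → posterior Dirichlet(5, 5, 27/4)
obs 7: x=2 → posterior Dirichlet(5, 5, 31/4)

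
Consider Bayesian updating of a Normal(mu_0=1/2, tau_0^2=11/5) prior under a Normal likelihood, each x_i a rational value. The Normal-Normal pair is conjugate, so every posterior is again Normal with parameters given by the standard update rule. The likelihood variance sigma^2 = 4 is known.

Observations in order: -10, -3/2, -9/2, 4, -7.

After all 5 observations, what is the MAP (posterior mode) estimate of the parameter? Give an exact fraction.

-199/75

obs 1: x=-10 → posterior Normal(-100/31, 44/31)
obs 2: x=-3/2 → posterior Normal(-233/84, 22/21)
obs 3: x=-9/2 → posterior Normal(-166/53, 44/53)
obs 4: x=4 → posterior Normal(-61/32, 11/16)
obs 5: x=-7 → posterior Normal(-199/75, 44/75)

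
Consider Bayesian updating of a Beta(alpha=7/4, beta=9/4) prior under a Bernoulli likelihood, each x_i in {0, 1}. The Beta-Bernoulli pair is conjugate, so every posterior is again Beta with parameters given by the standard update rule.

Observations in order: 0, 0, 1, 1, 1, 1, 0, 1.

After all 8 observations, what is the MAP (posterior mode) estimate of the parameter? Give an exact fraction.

23/40

obs 1: x=0 → posterior Beta(7/4, 13/4)
obs 2: x=0 → posterior Beta(7/4, 17/4)
obs 3: x=1 → posterior Beta(11/4, 17/4)
obs 4: x=1 → posterior Beta(15/4, 17/4)
obs 5: x=1 → posterior Beta(19/4, 17/4)
obs 6: x=1 → posterior Beta(23/4, 17/4)
obs 7: x=0 → posterior Beta(23/4, 21/4)
obs 8: x=1 → posterior Beta(27/4, 21/4)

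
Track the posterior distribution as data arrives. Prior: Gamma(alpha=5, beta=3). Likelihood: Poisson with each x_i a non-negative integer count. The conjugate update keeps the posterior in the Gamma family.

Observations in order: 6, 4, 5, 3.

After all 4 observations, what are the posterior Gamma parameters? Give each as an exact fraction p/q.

obs 1: x=6 → posterior Gamma(11, 4)
obs 2: x=4 → posterior Gamma(15, 5)
obs 3: x=5 → posterior Gamma(20, 6)
obs 4: x=3 → posterior Gamma(23, 7)

alpha=23, beta=7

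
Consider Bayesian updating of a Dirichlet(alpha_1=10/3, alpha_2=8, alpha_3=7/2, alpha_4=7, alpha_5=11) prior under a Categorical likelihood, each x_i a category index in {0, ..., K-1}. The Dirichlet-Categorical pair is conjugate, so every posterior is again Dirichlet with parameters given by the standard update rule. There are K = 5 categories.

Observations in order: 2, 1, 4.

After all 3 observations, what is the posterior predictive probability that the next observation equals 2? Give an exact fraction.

obs 1: x=2 → posterior Dirichlet(10/3, 8, 9/2, 7, 11)
obs 2: x=1 → posterior Dirichlet(10/3, 9, 9/2, 7, 11)
obs 3: x=4 → posterior Dirichlet(10/3, 9, 9/2, 7, 12)

27/215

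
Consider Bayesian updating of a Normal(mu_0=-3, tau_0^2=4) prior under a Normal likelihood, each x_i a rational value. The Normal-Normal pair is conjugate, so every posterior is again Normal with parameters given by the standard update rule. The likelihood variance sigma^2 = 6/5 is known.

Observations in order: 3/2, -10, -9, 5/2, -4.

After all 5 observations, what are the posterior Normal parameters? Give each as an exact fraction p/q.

obs 1: x=3/2 → posterior Normal(6/13, 12/13)
obs 2: x=-10 → posterior Normal(-94/23, 12/23)
obs 3: x=-9 → posterior Normal(-184/33, 4/11)
obs 4: x=5/2 → posterior Normal(-159/43, 12/43)
obs 5: x=-4 → posterior Normal(-199/53, 12/53)

mu_0=-199/53, tau_0^2=12/53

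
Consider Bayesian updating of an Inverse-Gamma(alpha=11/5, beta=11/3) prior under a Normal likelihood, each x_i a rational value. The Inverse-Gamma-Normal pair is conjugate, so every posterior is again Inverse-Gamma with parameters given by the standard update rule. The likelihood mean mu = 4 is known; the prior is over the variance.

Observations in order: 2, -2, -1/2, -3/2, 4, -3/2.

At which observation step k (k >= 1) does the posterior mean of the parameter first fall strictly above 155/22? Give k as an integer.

k = 2

obs 1: x=2 → posterior Inverse-Gamma(27/10, 17/3)
obs 2: x=-2 → posterior Inverse-Gamma(16/5, 71/3)
obs 3: x=-1/2 → posterior Inverse-Gamma(37/10, 811/24)
obs 4: x=-3/2 → posterior Inverse-Gamma(21/5, 587/12)
obs 5: x=4 → posterior Inverse-Gamma(47/10, 587/12)
obs 6: x=-3/2 → posterior Inverse-Gamma(26/5, 1537/24)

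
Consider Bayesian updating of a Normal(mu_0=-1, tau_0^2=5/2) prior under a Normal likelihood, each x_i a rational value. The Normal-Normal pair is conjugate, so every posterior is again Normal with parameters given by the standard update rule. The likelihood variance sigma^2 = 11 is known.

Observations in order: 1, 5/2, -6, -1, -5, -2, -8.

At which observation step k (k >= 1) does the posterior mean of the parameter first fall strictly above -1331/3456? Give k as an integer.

k = 2

obs 1: x=1 → posterior Normal(-17/27, 55/27)
obs 2: x=5/2 → posterior Normal(-9/64, 55/32)
obs 3: x=-6 → posterior Normal(-69/74, 55/37)
obs 4: x=-1 → posterior Normal(-79/84, 55/42)
obs 5: x=-5 → posterior Normal(-129/94, 55/47)
obs 6: x=-2 → posterior Normal(-149/104, 55/52)
obs 7: x=-8 → posterior Normal(-229/114, 55/57)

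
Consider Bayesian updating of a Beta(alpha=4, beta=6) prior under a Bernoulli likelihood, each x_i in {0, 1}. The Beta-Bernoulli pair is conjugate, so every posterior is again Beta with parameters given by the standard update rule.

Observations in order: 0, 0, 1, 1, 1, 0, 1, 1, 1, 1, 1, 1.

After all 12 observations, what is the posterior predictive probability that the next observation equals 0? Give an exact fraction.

9/22

obs 1: x=0 → posterior Beta(4, 7)
obs 2: x=0 → posterior Beta(4, 8)
obs 3: x=1 → posterior Beta(5, 8)
obs 4: x=1 → posterior Beta(6, 8)
obs 5: x=1 → posterior Beta(7, 8)
obs 6: x=0 → posterior Beta(7, 9)
obs 7: x=1 → posterior Beta(8, 9)
obs 8: x=1 → posterior Beta(9, 9)
obs 9: x=1 → posterior Beta(10, 9)
obs 10: x=1 → posterior Beta(11, 9)
obs 11: x=1 → posterior Beta(12, 9)
obs 12: x=1 → posterior Beta(13, 9)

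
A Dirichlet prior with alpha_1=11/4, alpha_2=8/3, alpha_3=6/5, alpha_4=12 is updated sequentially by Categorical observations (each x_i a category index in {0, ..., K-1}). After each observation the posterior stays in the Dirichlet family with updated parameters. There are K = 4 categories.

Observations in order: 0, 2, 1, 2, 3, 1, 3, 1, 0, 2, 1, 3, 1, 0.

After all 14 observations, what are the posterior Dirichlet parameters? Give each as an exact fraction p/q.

obs 1: x=0 → posterior Dirichlet(15/4, 8/3, 6/5, 12)
obs 2: x=2 → posterior Dirichlet(15/4, 8/3, 11/5, 12)
obs 3: x=1 → posterior Dirichlet(15/4, 11/3, 11/5, 12)
obs 4: x=2 → posterior Dirichlet(15/4, 11/3, 16/5, 12)
obs 5: x=3 → posterior Dirichlet(15/4, 11/3, 16/5, 13)
obs 6: x=1 → posterior Dirichlet(15/4, 14/3, 16/5, 13)
obs 7: x=3 → posterior Dirichlet(15/4, 14/3, 16/5, 14)
obs 8: x=1 → posterior Dirichlet(15/4, 17/3, 16/5, 14)
obs 9: x=0 → posterior Dirichlet(19/4, 17/3, 16/5, 14)
obs 10: x=2 → posterior Dirichlet(19/4, 17/3, 21/5, 14)
obs 11: x=1 → posterior Dirichlet(19/4, 20/3, 21/5, 14)
obs 12: x=3 → posterior Dirichlet(19/4, 20/3, 21/5, 15)
obs 13: x=1 → posterior Dirichlet(19/4, 23/3, 21/5, 15)
obs 14: x=0 → posterior Dirichlet(23/4, 23/3, 21/5, 15)

alpha_1=23/4, alpha_2=23/3, alpha_3=21/5, alpha_4=15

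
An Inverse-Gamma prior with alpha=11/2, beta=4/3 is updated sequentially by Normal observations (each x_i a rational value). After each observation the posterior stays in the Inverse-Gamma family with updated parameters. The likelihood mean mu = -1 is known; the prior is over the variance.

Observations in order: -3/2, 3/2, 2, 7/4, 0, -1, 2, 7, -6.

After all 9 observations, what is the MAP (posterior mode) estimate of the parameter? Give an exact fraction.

obs 1: x=-3/2 → posterior Inverse-Gamma(6, 35/24)
obs 2: x=3/2 → posterior Inverse-Gamma(13/2, 55/12)
obs 3: x=2 → posterior Inverse-Gamma(7, 109/12)
obs 4: x=7/4 → posterior Inverse-Gamma(15/2, 1235/96)
obs 5: x=0 → posterior Inverse-Gamma(8, 1283/96)
obs 6: x=-1 → posterior Inverse-Gamma(17/2, 1283/96)
obs 7: x=2 → posterior Inverse-Gamma(9, 1715/96)
obs 8: x=7 → posterior Inverse-Gamma(19/2, 4787/96)
obs 9: x=-6 → posterior Inverse-Gamma(10, 5987/96)

5987/1056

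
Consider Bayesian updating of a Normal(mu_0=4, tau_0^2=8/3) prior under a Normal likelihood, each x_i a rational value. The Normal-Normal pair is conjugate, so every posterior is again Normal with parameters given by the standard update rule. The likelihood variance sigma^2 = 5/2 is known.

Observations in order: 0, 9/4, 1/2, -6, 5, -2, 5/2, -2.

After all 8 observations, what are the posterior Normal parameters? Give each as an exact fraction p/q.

obs 1: x=0 → posterior Normal(60/31, 40/31)
obs 2: x=9/4 → posterior Normal(96/47, 40/47)
obs 3: x=1/2 → posterior Normal(104/63, 40/63)
obs 4: x=-6 → posterior Normal(8/79, 40/79)
obs 5: x=5 → posterior Normal(88/95, 8/19)
obs 6: x=-2 → posterior Normal(56/111, 40/111)
obs 7: x=5/2 → posterior Normal(96/127, 40/127)
obs 8: x=-2 → posterior Normal(64/143, 40/143)

mu_0=64/143, tau_0^2=40/143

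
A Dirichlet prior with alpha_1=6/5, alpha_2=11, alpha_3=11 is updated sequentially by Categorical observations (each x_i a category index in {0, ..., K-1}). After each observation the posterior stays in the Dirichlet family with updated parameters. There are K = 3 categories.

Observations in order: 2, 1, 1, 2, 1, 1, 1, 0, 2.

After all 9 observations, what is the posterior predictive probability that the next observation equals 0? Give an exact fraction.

obs 1: x=2 → posterior Dirichlet(6/5, 11, 12)
obs 2: x=1 → posterior Dirichlet(6/5, 12, 12)
obs 3: x=1 → posterior Dirichlet(6/5, 13, 12)
obs 4: x=2 → posterior Dirichlet(6/5, 13, 13)
obs 5: x=1 → posterior Dirichlet(6/5, 14, 13)
obs 6: x=1 → posterior Dirichlet(6/5, 15, 13)
obs 7: x=1 → posterior Dirichlet(6/5, 16, 13)
obs 8: x=0 → posterior Dirichlet(11/5, 16, 13)
obs 9: x=2 → posterior Dirichlet(11/5, 16, 14)

11/161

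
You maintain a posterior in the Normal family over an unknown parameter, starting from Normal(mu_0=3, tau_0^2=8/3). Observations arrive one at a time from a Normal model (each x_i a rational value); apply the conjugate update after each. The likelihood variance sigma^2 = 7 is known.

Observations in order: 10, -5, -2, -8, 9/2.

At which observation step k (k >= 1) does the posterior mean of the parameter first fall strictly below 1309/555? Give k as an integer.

k = 3

obs 1: x=10 → posterior Normal(143/29, 56/29)
obs 2: x=-5 → posterior Normal(103/37, 56/37)
obs 3: x=-2 → posterior Normal(29/15, 56/45)
obs 4: x=-8 → posterior Normal(23/53, 56/53)
obs 5: x=9/2 → posterior Normal(59/61, 56/61)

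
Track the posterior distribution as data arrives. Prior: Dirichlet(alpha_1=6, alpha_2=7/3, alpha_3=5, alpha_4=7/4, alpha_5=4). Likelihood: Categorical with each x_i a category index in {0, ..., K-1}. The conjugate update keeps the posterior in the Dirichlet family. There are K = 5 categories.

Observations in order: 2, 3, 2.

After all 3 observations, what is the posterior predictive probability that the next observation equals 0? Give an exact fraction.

obs 1: x=2 → posterior Dirichlet(6, 7/3, 6, 7/4, 4)
obs 2: x=3 → posterior Dirichlet(6, 7/3, 6, 11/4, 4)
obs 3: x=2 → posterior Dirichlet(6, 7/3, 7, 11/4, 4)

72/265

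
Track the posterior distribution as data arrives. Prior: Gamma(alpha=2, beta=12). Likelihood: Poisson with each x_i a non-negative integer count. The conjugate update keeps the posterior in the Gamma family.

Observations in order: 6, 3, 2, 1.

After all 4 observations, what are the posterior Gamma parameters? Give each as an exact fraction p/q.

obs 1: x=6 → posterior Gamma(8, 13)
obs 2: x=3 → posterior Gamma(11, 14)
obs 3: x=2 → posterior Gamma(13, 15)
obs 4: x=1 → posterior Gamma(14, 16)

alpha=14, beta=16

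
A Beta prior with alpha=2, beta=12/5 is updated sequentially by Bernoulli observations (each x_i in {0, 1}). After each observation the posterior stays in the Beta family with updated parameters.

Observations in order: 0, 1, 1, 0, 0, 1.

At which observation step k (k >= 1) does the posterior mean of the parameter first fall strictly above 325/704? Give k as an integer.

k = 2

obs 1: x=0 → posterior Beta(2, 17/5)
obs 2: x=1 → posterior Beta(3, 17/5)
obs 3: x=1 → posterior Beta(4, 17/5)
obs 4: x=0 → posterior Beta(4, 22/5)
obs 5: x=0 → posterior Beta(4, 27/5)
obs 6: x=1 → posterior Beta(5, 27/5)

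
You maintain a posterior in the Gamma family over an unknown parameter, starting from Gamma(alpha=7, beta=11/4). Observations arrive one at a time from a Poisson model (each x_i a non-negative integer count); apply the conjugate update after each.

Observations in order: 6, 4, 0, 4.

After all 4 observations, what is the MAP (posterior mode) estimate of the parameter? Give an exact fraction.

obs 1: x=6 → posterior Gamma(13, 15/4)
obs 2: x=4 → posterior Gamma(17, 19/4)
obs 3: x=0 → posterior Gamma(17, 23/4)
obs 4: x=4 → posterior Gamma(21, 27/4)

80/27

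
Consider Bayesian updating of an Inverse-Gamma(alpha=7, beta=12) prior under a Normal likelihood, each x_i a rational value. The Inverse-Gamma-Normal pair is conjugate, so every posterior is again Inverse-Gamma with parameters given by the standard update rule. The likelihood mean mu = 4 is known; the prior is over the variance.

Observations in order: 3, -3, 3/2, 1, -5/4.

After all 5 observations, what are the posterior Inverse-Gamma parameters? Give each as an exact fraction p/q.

obs 1: x=3 → posterior Inverse-Gamma(15/2, 25/2)
obs 2: x=-3 → posterior Inverse-Gamma(8, 37)
obs 3: x=3/2 → posterior Inverse-Gamma(17/2, 321/8)
obs 4: x=1 → posterior Inverse-Gamma(9, 357/8)
obs 5: x=-5/4 → posterior Inverse-Gamma(19/2, 1869/32)

alpha=19/2, beta=1869/32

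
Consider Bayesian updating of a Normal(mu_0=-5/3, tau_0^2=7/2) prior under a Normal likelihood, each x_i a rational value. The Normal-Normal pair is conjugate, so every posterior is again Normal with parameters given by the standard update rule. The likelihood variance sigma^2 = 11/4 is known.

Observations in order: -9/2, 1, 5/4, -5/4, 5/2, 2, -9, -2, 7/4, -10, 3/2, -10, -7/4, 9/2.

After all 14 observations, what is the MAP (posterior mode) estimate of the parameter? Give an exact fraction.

obs 1: x=-9/2 → posterior Normal(-244/75, 77/50)
obs 2: x=1 → posterior Normal(-202/117, 77/78)
obs 3: x=5/4 → posterior Normal(-299/318, 77/106)
obs 4: x=-5/4 → posterior Normal(-202/201, 77/134)
obs 5: x=5/2 → posterior Normal(-97/243, 77/162)
obs 6: x=2 → posterior Normal(-13/285, 77/190)
obs 7: x=-9 → posterior Normal(-391/327, 77/218)
obs 8: x=-2 → posterior Normal(-475/369, 77/246)
obs 9: x=7/4 → posterior Normal(-803/822, 77/274)
obs 10: x=-10 → posterior Normal(-1643/906, 77/302)
obs 11: x=3/2 → posterior Normal(-1517/990, 7/30)
obs 12: x=-10 → posterior Normal(-2357/1074, 77/358)
obs 13: x=-7/4 → posterior Normal(-1252/579, 77/386)
obs 14: x=9/2 → posterior Normal(-1063/621, 77/414)

-1063/621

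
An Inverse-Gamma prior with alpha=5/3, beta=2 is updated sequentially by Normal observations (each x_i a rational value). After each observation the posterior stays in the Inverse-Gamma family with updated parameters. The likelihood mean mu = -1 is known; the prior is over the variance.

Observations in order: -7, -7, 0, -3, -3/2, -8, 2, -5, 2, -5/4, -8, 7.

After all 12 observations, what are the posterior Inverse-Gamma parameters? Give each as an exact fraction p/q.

alpha=23/3, beta=4437/32

obs 1: x=-7 → posterior Inverse-Gamma(13/6, 20)
obs 2: x=-7 → posterior Inverse-Gamma(8/3, 38)
obs 3: x=0 → posterior Inverse-Gamma(19/6, 77/2)
obs 4: x=-3 → posterior Inverse-Gamma(11/3, 81/2)
obs 5: x=-3/2 → posterior Inverse-Gamma(25/6, 325/8)
obs 6: x=-8 → posterior Inverse-Gamma(14/3, 521/8)
obs 7: x=2 → posterior Inverse-Gamma(31/6, 557/8)
obs 8: x=-5 → posterior Inverse-Gamma(17/3, 621/8)
obs 9: x=2 → posterior Inverse-Gamma(37/6, 657/8)
obs 10: x=-5/4 → posterior Inverse-Gamma(20/3, 2629/32)
obs 11: x=-8 → posterior Inverse-Gamma(43/6, 3413/32)
obs 12: x=7 → posterior Inverse-Gamma(23/3, 4437/32)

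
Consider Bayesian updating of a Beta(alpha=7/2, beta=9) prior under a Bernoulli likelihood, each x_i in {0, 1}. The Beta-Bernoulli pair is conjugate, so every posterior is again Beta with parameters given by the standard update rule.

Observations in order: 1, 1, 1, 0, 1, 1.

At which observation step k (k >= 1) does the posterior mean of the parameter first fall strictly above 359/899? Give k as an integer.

k = 3

obs 1: x=1 → posterior Beta(9/2, 9)
obs 2: x=1 → posterior Beta(11/2, 9)
obs 3: x=1 → posterior Beta(13/2, 9)
obs 4: x=0 → posterior Beta(13/2, 10)
obs 5: x=1 → posterior Beta(15/2, 10)
obs 6: x=1 → posterior Beta(17/2, 10)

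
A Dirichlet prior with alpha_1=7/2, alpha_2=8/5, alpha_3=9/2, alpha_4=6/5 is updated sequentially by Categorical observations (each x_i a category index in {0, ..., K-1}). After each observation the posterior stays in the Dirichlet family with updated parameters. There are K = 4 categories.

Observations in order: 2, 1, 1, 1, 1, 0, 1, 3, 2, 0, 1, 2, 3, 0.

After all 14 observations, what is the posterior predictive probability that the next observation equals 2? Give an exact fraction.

obs 1: x=2 → posterior Dirichlet(7/2, 8/5, 11/2, 6/5)
obs 2: x=1 → posterior Dirichlet(7/2, 13/5, 11/2, 6/5)
obs 3: x=1 → posterior Dirichlet(7/2, 18/5, 11/2, 6/5)
obs 4: x=1 → posterior Dirichlet(7/2, 23/5, 11/2, 6/5)
obs 5: x=1 → posterior Dirichlet(7/2, 28/5, 11/2, 6/5)
obs 6: x=0 → posterior Dirichlet(9/2, 28/5, 11/2, 6/5)
obs 7: x=1 → posterior Dirichlet(9/2, 33/5, 11/2, 6/5)
obs 8: x=3 → posterior Dirichlet(9/2, 33/5, 11/2, 11/5)
obs 9: x=2 → posterior Dirichlet(9/2, 33/5, 13/2, 11/5)
obs 10: x=0 → posterior Dirichlet(11/2, 33/5, 13/2, 11/5)
obs 11: x=1 → posterior Dirichlet(11/2, 38/5, 13/2, 11/5)
obs 12: x=2 → posterior Dirichlet(11/2, 38/5, 15/2, 11/5)
obs 13: x=3 → posterior Dirichlet(11/2, 38/5, 15/2, 16/5)
obs 14: x=0 → posterior Dirichlet(13/2, 38/5, 15/2, 16/5)

75/248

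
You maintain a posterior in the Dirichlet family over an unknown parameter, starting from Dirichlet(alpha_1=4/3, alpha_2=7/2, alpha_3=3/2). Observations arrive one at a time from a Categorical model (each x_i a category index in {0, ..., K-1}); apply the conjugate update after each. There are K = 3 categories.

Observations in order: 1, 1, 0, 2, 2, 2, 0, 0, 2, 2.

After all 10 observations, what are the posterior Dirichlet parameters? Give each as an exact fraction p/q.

alpha_1=13/3, alpha_2=11/2, alpha_3=13/2

obs 1: x=1 → posterior Dirichlet(4/3, 9/2, 3/2)
obs 2: x=1 → posterior Dirichlet(4/3, 11/2, 3/2)
obs 3: x=0 → posterior Dirichlet(7/3, 11/2, 3/2)
obs 4: x=2 → posterior Dirichlet(7/3, 11/2, 5/2)
obs 5: x=2 → posterior Dirichlet(7/3, 11/2, 7/2)
obs 6: x=2 → posterior Dirichlet(7/3, 11/2, 9/2)
obs 7: x=0 → posterior Dirichlet(10/3, 11/2, 9/2)
obs 8: x=0 → posterior Dirichlet(13/3, 11/2, 9/2)
obs 9: x=2 → posterior Dirichlet(13/3, 11/2, 11/2)
obs 10: x=2 → posterior Dirichlet(13/3, 11/2, 13/2)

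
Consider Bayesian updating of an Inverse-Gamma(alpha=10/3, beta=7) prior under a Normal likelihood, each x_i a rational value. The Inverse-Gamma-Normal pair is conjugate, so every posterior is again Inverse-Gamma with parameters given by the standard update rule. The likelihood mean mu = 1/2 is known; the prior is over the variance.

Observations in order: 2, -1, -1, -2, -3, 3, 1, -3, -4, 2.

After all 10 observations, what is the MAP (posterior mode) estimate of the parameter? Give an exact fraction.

69/16

obs 1: x=2 → posterior Inverse-Gamma(23/6, 65/8)
obs 2: x=-1 → posterior Inverse-Gamma(13/3, 37/4)
obs 3: x=-1 → posterior Inverse-Gamma(29/6, 83/8)
obs 4: x=-2 → posterior Inverse-Gamma(16/3, 27/2)
obs 5: x=-3 → posterior Inverse-Gamma(35/6, 157/8)
obs 6: x=3 → posterior Inverse-Gamma(19/3, 91/4)
obs 7: x=1 → posterior Inverse-Gamma(41/6, 183/8)
obs 8: x=-3 → posterior Inverse-Gamma(22/3, 29)
obs 9: x=-4 → posterior Inverse-Gamma(47/6, 313/8)
obs 10: x=2 → posterior Inverse-Gamma(25/3, 161/4)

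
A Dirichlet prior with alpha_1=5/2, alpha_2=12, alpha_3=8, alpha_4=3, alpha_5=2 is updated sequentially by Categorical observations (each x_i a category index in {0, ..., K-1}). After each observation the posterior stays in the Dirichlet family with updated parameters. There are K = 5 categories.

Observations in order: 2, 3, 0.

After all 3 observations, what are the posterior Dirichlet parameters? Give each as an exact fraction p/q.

alpha_1=7/2, alpha_2=12, alpha_3=9, alpha_4=4, alpha_5=2

obs 1: x=2 → posterior Dirichlet(5/2, 12, 9, 3, 2)
obs 2: x=3 → posterior Dirichlet(5/2, 12, 9, 4, 2)
obs 3: x=0 → posterior Dirichlet(7/2, 12, 9, 4, 2)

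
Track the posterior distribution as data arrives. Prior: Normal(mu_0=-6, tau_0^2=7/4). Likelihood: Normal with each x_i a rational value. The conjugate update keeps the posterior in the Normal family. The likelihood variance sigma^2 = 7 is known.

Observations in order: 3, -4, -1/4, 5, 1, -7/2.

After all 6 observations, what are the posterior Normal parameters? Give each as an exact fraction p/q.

obs 1: x=3 → posterior Normal(-21/5, 7/5)
obs 2: x=-4 → posterior Normal(-25/6, 7/6)
obs 3: x=-1/4 → posterior Normal(-101/28, 1)
obs 4: x=5 → posterior Normal(-81/32, 7/8)
obs 5: x=1 → posterior Normal(-77/36, 7/9)
obs 6: x=-7/2 → posterior Normal(-91/40, 7/10)

mu_0=-91/40, tau_0^2=7/10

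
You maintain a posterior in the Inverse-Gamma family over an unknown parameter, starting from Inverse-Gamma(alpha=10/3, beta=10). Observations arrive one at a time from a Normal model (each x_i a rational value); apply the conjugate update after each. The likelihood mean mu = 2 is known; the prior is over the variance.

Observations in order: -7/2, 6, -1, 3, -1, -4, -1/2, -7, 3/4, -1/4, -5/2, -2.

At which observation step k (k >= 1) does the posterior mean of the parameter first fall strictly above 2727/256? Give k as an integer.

obs 1: x=-7/2 → posterior Inverse-Gamma(23/6, 201/8)
obs 2: x=6 → posterior Inverse-Gamma(13/3, 265/8)
obs 3: x=-1 → posterior Inverse-Gamma(29/6, 301/8)
obs 4: x=3 → posterior Inverse-Gamma(16/3, 305/8)
obs 5: x=-1 → posterior Inverse-Gamma(35/6, 341/8)
obs 6: x=-4 → posterior Inverse-Gamma(19/3, 485/8)
obs 7: x=-1/2 → posterior Inverse-Gamma(41/6, 255/4)
obs 8: x=-7 → posterior Inverse-Gamma(22/3, 417/4)
obs 9: x=3/4 → posterior Inverse-Gamma(47/6, 3361/32)
obs 10: x=-1/4 → posterior Inverse-Gamma(25/3, 1721/16)
obs 11: x=-5/2 → posterior Inverse-Gamma(53/6, 1883/16)
obs 12: x=-2 → posterior Inverse-Gamma(28/3, 2011/16)

k = 6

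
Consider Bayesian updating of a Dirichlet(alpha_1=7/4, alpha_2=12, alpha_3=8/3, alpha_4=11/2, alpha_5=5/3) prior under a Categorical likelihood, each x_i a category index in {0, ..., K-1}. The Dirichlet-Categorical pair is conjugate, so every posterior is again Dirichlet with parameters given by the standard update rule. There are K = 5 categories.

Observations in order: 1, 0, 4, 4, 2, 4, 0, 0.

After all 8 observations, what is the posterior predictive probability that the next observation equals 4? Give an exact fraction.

obs 1: x=1 → posterior Dirichlet(7/4, 13, 8/3, 11/2, 5/3)
obs 2: x=0 → posterior Dirichlet(11/4, 13, 8/3, 11/2, 5/3)
obs 3: x=4 → posterior Dirichlet(11/4, 13, 8/3, 11/2, 8/3)
obs 4: x=4 → posterior Dirichlet(11/4, 13, 8/3, 11/2, 11/3)
obs 5: x=2 → posterior Dirichlet(11/4, 13, 11/3, 11/2, 11/3)
obs 6: x=4 → posterior Dirichlet(11/4, 13, 11/3, 11/2, 14/3)
obs 7: x=0 → posterior Dirichlet(15/4, 13, 11/3, 11/2, 14/3)
obs 8: x=0 → posterior Dirichlet(19/4, 13, 11/3, 11/2, 14/3)

56/379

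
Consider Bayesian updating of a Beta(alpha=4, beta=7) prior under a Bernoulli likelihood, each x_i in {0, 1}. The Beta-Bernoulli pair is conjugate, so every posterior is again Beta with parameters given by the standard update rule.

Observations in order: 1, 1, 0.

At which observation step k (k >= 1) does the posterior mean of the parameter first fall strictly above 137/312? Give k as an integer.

obs 1: x=1 → posterior Beta(5, 7)
obs 2: x=1 → posterior Beta(6, 7)
obs 3: x=0 → posterior Beta(6, 8)

k = 2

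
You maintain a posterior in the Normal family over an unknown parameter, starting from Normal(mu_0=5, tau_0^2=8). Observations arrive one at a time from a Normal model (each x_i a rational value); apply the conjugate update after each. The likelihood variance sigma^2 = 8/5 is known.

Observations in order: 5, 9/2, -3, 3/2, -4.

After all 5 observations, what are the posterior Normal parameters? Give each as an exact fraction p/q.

obs 1: x=5 → posterior Normal(5, 4/3)
obs 2: x=9/2 → posterior Normal(105/22, 8/11)
obs 3: x=-3 → posterior Normal(75/32, 1/2)
obs 4: x=3/2 → posterior Normal(15/7, 8/21)
obs 5: x=-4 → posterior Normal(25/26, 4/13)

mu_0=25/26, tau_0^2=4/13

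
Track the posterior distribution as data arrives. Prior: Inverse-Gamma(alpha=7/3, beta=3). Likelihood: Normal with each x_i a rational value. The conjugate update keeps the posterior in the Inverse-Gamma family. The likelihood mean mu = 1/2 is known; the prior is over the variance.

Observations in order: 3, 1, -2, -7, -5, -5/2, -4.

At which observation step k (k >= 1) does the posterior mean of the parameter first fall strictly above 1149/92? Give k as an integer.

k = 5

obs 1: x=3 → posterior Inverse-Gamma(17/6, 49/8)
obs 2: x=1 → posterior Inverse-Gamma(10/3, 25/4)
obs 3: x=-2 → posterior Inverse-Gamma(23/6, 75/8)
obs 4: x=-7 → posterior Inverse-Gamma(13/3, 75/2)
obs 5: x=-5 → posterior Inverse-Gamma(29/6, 421/8)
obs 6: x=-5/2 → posterior Inverse-Gamma(16/3, 457/8)
obs 7: x=-4 → posterior Inverse-Gamma(35/6, 269/4)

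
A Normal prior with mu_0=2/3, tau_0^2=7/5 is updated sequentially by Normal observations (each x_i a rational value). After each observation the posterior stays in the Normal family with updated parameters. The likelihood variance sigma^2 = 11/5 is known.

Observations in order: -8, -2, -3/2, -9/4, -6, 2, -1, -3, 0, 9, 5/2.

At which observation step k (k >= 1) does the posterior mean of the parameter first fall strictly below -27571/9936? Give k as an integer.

obs 1: x=-8 → posterior Normal(-73/27, 77/90)
obs 2: x=-2 → posterior Normal(-188/75, 77/125)
obs 3: x=-3/2 → posterior Normal(-439/192, 77/160)
obs 4: x=-9/4 → posterior Normal(-1067/468, 77/195)
obs 5: x=-6 → posterior Normal(-1571/552, 77/230)
obs 6: x=2 → posterior Normal(-1403/636, 77/265)
obs 7: x=-1 → posterior Normal(-1487/720, 77/300)
obs 8: x=-3 → posterior Normal(-1739/804, 77/335)
obs 9: x=0 → posterior Normal(-47/24, 77/370)
obs 10: x=9 → posterior Normal(-983/972, 77/405)
obs 11: x=5/2 → posterior Normal(-773/1056, 7/40)

k = 5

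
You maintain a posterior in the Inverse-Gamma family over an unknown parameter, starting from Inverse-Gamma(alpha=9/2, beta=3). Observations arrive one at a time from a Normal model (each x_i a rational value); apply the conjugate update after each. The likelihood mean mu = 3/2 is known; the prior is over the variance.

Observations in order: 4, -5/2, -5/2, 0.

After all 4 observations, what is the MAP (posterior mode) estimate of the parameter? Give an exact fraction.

obs 1: x=4 → posterior Inverse-Gamma(5, 49/8)
obs 2: x=-5/2 → posterior Inverse-Gamma(11/2, 113/8)
obs 3: x=-5/2 → posterior Inverse-Gamma(6, 177/8)
obs 4: x=0 → posterior Inverse-Gamma(13/2, 93/4)

31/10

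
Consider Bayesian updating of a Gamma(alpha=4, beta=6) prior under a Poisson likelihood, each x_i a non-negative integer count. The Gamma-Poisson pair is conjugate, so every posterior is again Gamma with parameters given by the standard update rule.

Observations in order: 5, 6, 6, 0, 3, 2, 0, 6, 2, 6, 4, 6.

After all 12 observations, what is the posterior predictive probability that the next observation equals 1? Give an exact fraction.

obs 1: x=5 → posterior Gamma(9, 7)
obs 2: x=6 → posterior Gamma(15, 8)
obs 3: x=6 → posterior Gamma(21, 9)
obs 4: x=0 → posterior Gamma(21, 10)
obs 5: x=3 → posterior Gamma(24, 11)
obs 6: x=2 → posterior Gamma(26, 12)
obs 7: x=0 → posterior Gamma(26, 13)
obs 8: x=6 → posterior Gamma(32, 14)
obs 9: x=2 → posterior Gamma(34, 15)
obs 10: x=6 → posterior Gamma(40, 16)
obs 11: x=4 → posterior Gamma(44, 17)
obs 12: x=6 → posterior Gamma(50, 18)

29013175129047703841708839218951690798726504215607974026228531200/164601446942513134106236725812829032045114121982009343319734091019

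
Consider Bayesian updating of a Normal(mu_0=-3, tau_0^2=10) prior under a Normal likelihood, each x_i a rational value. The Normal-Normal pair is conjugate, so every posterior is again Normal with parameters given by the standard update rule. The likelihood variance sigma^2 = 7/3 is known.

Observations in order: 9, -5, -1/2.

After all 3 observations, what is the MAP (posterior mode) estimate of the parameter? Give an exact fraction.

obs 1: x=9 → posterior Normal(249/37, 70/37)
obs 2: x=-5 → posterior Normal(99/67, 70/67)
obs 3: x=-1/2 → posterior Normal(84/97, 70/97)

84/97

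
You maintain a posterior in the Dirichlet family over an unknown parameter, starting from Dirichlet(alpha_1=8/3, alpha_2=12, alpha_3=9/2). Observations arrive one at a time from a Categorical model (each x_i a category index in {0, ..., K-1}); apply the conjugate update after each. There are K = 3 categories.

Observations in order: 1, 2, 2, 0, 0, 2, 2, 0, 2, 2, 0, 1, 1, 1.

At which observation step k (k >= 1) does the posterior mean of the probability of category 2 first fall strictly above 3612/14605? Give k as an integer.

k = 2

obs 1: x=1 → posterior Dirichlet(8/3, 13, 9/2)
obs 2: x=2 → posterior Dirichlet(8/3, 13, 11/2)
obs 3: x=2 → posterior Dirichlet(8/3, 13, 13/2)
obs 4: x=0 → posterior Dirichlet(11/3, 13, 13/2)
obs 5: x=0 → posterior Dirichlet(14/3, 13, 13/2)
obs 6: x=2 → posterior Dirichlet(14/3, 13, 15/2)
obs 7: x=2 → posterior Dirichlet(14/3, 13, 17/2)
obs 8: x=0 → posterior Dirichlet(17/3, 13, 17/2)
obs 9: x=2 → posterior Dirichlet(17/3, 13, 19/2)
obs 10: x=2 → posterior Dirichlet(17/3, 13, 21/2)
obs 11: x=0 → posterior Dirichlet(20/3, 13, 21/2)
obs 12: x=1 → posterior Dirichlet(20/3, 14, 21/2)
obs 13: x=1 → posterior Dirichlet(20/3, 15, 21/2)
obs 14: x=1 → posterior Dirichlet(20/3, 16, 21/2)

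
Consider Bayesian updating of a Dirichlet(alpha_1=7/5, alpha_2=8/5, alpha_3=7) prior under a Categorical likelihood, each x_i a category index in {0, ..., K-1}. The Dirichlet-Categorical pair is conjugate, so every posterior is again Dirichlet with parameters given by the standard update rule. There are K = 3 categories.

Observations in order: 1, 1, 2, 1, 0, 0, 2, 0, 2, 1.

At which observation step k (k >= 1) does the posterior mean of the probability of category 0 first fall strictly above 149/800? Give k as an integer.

obs 1: x=1 → posterior Dirichlet(7/5, 13/5, 7)
obs 2: x=1 → posterior Dirichlet(7/5, 18/5, 7)
obs 3: x=2 → posterior Dirichlet(7/5, 18/5, 8)
obs 4: x=1 → posterior Dirichlet(7/5, 23/5, 8)
obs 5: x=0 → posterior Dirichlet(12/5, 23/5, 8)
obs 6: x=0 → posterior Dirichlet(17/5, 23/5, 8)
obs 7: x=2 → posterior Dirichlet(17/5, 23/5, 9)
obs 8: x=0 → posterior Dirichlet(22/5, 23/5, 9)
obs 9: x=2 → posterior Dirichlet(22/5, 23/5, 10)
obs 10: x=1 → posterior Dirichlet(22/5, 28/5, 10)

k = 6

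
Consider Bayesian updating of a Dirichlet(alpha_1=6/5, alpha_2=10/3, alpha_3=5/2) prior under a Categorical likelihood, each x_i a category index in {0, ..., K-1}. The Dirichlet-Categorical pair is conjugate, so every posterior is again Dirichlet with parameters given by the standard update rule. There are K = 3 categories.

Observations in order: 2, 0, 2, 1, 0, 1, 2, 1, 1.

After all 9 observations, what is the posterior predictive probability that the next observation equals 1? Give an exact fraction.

220/481

obs 1: x=2 → posterior Dirichlet(6/5, 10/3, 7/2)
obs 2: x=0 → posterior Dirichlet(11/5, 10/3, 7/2)
obs 3: x=2 → posterior Dirichlet(11/5, 10/3, 9/2)
obs 4: x=1 → posterior Dirichlet(11/5, 13/3, 9/2)
obs 5: x=0 → posterior Dirichlet(16/5, 13/3, 9/2)
obs 6: x=1 → posterior Dirichlet(16/5, 16/3, 9/2)
obs 7: x=2 → posterior Dirichlet(16/5, 16/3, 11/2)
obs 8: x=1 → posterior Dirichlet(16/5, 19/3, 11/2)
obs 9: x=1 → posterior Dirichlet(16/5, 22/3, 11/2)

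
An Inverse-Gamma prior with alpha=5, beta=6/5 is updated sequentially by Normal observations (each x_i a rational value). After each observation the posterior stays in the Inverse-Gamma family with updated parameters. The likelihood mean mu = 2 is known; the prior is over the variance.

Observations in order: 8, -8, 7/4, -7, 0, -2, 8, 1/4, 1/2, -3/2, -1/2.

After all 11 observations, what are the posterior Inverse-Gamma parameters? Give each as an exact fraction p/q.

alpha=21/2, beta=11971/80

obs 1: x=8 → posterior Inverse-Gamma(11/2, 96/5)
obs 2: x=-8 → posterior Inverse-Gamma(6, 346/5)
obs 3: x=7/4 → posterior Inverse-Gamma(13/2, 11077/160)
obs 4: x=-7 → posterior Inverse-Gamma(7, 17557/160)
obs 5: x=0 → posterior Inverse-Gamma(15/2, 17877/160)
obs 6: x=-2 → posterior Inverse-Gamma(8, 19157/160)
obs 7: x=8 → posterior Inverse-Gamma(17/2, 22037/160)
obs 8: x=1/4 → posterior Inverse-Gamma(9, 11141/80)
obs 9: x=1/2 → posterior Inverse-Gamma(19/2, 11231/80)
obs 10: x=-3/2 → posterior Inverse-Gamma(10, 11721/80)
obs 11: x=-1/2 → posterior Inverse-Gamma(21/2, 11971/80)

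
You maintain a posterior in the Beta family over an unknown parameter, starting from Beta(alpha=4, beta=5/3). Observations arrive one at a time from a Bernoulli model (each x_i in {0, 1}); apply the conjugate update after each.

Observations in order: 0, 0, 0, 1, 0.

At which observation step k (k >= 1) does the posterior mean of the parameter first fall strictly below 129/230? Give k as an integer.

k = 2

obs 1: x=0 → posterior Beta(4, 8/3)
obs 2: x=0 → posterior Beta(4, 11/3)
obs 3: x=0 → posterior Beta(4, 14/3)
obs 4: x=1 → posterior Beta(5, 14/3)
obs 5: x=0 → posterior Beta(5, 17/3)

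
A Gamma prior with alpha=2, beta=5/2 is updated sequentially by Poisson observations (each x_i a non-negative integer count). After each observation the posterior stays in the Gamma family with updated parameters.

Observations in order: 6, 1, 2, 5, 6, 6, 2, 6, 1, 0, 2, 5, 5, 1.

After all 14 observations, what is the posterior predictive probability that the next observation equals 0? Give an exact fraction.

8427465705576358635622839396817058164066162897508094340376170494254080797249/159735783946449685066351550639187570834853691081889337510801851749420166015625

obs 1: x=6 → posterior Gamma(8, 7/2)
obs 2: x=1 → posterior Gamma(9, 9/2)
obs 3: x=2 → posterior Gamma(11, 11/2)
obs 4: x=5 → posterior Gamma(16, 13/2)
obs 5: x=6 → posterior Gamma(22, 15/2)
obs 6: x=6 → posterior Gamma(28, 17/2)
obs 7: x=2 → posterior Gamma(30, 19/2)
obs 8: x=6 → posterior Gamma(36, 21/2)
obs 9: x=1 → posterior Gamma(37, 23/2)
obs 10: x=0 → posterior Gamma(37, 25/2)
obs 11: x=2 → posterior Gamma(39, 27/2)
obs 12: x=5 → posterior Gamma(44, 29/2)
obs 13: x=5 → posterior Gamma(49, 31/2)
obs 14: x=1 → posterior Gamma(50, 33/2)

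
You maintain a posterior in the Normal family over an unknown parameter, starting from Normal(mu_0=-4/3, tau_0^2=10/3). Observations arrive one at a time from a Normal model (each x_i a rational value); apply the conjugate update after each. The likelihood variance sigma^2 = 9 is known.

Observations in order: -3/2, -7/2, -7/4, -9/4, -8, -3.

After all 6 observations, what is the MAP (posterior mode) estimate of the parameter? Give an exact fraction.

-236/87

obs 1: x=-3/2 → posterior Normal(-51/37, 90/37)
obs 2: x=-7/2 → posterior Normal(-86/47, 90/47)
obs 3: x=-7/4 → posterior Normal(-69/38, 30/19)
obs 4: x=-9/4 → posterior Normal(-126/67, 90/67)
obs 5: x=-8 → posterior Normal(-206/77, 90/77)
obs 6: x=-3 → posterior Normal(-236/87, 30/29)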